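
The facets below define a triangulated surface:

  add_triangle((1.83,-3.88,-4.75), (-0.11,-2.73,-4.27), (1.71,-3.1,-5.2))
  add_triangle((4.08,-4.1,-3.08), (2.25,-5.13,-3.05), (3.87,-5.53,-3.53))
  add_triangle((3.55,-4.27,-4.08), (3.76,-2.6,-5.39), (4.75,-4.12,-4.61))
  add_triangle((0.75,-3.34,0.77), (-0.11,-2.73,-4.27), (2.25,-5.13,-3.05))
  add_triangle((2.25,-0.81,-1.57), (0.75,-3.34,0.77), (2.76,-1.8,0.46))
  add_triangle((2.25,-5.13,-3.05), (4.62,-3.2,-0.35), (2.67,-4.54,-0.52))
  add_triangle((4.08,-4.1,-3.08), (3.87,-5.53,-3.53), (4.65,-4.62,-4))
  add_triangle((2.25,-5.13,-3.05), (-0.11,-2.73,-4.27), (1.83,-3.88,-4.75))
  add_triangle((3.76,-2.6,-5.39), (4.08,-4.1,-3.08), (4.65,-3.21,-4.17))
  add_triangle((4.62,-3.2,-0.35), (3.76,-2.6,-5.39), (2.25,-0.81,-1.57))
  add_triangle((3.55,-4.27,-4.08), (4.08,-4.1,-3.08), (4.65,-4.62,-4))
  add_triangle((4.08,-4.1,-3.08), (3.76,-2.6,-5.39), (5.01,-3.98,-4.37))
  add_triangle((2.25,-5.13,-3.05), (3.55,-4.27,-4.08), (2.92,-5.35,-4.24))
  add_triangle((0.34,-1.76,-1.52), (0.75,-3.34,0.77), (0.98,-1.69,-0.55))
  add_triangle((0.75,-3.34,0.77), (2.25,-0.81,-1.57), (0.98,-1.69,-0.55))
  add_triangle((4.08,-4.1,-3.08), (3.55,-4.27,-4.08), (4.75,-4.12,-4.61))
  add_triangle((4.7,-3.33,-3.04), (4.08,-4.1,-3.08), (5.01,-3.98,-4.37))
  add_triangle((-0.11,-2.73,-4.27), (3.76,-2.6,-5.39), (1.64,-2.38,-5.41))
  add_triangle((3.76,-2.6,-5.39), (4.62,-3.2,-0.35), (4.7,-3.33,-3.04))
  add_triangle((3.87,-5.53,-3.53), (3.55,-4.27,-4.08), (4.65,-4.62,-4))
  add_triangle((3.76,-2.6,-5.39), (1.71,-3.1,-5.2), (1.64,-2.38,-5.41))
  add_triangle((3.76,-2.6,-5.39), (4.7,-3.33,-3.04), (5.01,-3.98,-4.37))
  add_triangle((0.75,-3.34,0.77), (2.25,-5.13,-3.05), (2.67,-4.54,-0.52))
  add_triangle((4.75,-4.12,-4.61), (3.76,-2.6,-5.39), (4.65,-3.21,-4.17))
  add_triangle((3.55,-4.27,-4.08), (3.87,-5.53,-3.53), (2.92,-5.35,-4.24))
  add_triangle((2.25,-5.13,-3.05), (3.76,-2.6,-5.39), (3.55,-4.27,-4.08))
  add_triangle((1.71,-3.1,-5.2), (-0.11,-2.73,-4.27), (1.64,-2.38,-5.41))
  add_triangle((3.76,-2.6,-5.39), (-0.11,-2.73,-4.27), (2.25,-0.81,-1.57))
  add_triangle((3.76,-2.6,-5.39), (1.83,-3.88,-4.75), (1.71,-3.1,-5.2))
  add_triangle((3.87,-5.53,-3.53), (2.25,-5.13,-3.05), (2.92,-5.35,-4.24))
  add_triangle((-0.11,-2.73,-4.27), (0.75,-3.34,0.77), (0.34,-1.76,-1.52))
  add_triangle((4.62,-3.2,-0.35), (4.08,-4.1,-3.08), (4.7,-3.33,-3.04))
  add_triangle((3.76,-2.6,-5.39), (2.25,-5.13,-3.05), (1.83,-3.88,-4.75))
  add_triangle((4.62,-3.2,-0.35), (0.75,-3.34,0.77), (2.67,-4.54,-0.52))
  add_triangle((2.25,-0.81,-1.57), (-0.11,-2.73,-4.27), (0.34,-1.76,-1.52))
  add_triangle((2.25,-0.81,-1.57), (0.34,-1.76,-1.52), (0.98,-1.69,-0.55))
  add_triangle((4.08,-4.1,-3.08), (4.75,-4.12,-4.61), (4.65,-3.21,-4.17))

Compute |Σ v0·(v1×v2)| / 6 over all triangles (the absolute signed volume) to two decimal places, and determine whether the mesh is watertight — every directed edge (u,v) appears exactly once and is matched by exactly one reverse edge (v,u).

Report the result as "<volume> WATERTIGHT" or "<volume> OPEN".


Per-triangle v0·(v1×v2)/6:
  t1: +1.4185
  t2: -0.3209
  t3: +1.9734
  t4: +4.6983
  t5: -2.3556
  t6: +5.0921
  t7: +0.5683
  t8: +3.0212
  t9: -2.0094
  t10: +2.9374
  t11: -0.2842
  t12: +1.3586
  t13: -0.7631
  t14: -0.6726
  t15: -0.4945
  t16: +1.1113
  t17: +0.9213
  t18: -1.9221
  t19: +0.3022
  t20: +1.2244
  t21: +1.5298
  t22: +1.0538
  t23: +2.9314
  t24: +1.3141
  t25: +1.4557
  t26: +2.0604
  t27: +1.1314
  t28: -0.8415
  t29: +1.9481
  t30: +1.1895
  t31: -0.6245
  t32: +2.4738
  t33: +5.0507
  t34: +2.4030
  t35: -1.3371
  t36: -0.7254
  t37: +0.7257
Σ = +37.5433 → |volume| = 37.54

Directed edges: 111 total; 7 unmatched, e.g. (4.08,-4.1,-3.08)→(2.25,-5.13,-3.05) → open.

37.54 OPEN


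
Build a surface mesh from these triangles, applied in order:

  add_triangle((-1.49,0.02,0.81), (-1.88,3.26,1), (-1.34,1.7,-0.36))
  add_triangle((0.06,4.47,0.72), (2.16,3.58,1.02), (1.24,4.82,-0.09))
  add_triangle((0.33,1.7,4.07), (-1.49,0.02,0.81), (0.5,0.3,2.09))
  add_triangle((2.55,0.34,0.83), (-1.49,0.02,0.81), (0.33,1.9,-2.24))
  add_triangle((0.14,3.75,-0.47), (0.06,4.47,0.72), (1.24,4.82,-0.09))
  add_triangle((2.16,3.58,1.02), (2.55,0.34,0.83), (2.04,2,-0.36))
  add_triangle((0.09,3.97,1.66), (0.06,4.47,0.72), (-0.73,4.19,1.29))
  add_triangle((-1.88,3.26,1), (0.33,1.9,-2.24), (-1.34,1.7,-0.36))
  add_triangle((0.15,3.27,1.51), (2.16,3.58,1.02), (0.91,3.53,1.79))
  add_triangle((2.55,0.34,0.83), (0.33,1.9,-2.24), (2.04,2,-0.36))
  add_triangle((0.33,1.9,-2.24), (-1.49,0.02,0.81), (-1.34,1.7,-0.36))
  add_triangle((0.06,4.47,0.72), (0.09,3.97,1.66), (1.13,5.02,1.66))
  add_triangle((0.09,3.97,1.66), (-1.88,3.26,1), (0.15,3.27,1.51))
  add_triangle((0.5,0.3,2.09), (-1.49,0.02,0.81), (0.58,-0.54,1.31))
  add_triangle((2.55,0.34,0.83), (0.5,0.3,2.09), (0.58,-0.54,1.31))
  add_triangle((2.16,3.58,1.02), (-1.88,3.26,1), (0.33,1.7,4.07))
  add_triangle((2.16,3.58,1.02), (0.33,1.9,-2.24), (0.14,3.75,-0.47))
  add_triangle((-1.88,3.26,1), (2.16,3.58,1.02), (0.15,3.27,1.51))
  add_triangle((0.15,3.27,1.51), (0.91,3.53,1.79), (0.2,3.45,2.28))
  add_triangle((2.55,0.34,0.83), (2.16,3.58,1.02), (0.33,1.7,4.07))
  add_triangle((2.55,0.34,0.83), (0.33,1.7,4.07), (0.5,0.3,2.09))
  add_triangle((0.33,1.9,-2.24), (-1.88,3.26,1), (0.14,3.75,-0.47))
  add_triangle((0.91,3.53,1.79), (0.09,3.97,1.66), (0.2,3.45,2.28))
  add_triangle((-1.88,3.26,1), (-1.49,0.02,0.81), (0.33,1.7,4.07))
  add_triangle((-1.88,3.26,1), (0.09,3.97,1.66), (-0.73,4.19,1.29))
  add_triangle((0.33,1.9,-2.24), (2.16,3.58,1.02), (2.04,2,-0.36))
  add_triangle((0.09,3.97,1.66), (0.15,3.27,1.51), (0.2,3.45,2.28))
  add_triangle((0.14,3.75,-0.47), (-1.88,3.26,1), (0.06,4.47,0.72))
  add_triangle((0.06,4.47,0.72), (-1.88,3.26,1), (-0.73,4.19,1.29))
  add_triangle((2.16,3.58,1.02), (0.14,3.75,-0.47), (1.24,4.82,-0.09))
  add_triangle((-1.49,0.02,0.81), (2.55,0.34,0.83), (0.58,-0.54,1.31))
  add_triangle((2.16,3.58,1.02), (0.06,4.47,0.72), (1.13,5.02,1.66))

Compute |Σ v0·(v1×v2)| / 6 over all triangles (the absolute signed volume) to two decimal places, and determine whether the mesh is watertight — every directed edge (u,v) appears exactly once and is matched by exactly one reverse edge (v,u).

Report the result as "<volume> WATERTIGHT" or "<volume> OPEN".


35.69 OPEN

Per-triangle v0·(v1×v2)/6:
  t1: +0.8652
  t2: +1.7514
  t3: +0.6760
  t4: -1.2396
  t5: +0.8825
  t6: +1.6654
  t7: +0.6146
  t8: +1.2344
  t9: -0.4321
  t10: +0.9162
  t11: +0.3459
  t12: +0.7846
  t13: +0.1663
  t14: +0.4359
  t15: +0.6168
  t16: +8.2007
  t17: +2.7731
  t18: -1.2500
  t19: -0.2764
  t20: +5.3210
  t21: +0.9634
  t22: +2.2764
  t23: +0.4346
  t24: +3.4229
  t25: +0.3991
  t26: +1.8358
  t27: -0.0305
  t28: +1.5076
  t29: +0.6034
  t30: -0.3220
  t31: -0.4440
  t32: +0.9886
Σ = +35.6872 → |volume| = 35.69

Directed edges: 96 total; 4 unmatched, e.g. (2.16,3.58,1.02)→(0.91,3.53,1.79) → open.


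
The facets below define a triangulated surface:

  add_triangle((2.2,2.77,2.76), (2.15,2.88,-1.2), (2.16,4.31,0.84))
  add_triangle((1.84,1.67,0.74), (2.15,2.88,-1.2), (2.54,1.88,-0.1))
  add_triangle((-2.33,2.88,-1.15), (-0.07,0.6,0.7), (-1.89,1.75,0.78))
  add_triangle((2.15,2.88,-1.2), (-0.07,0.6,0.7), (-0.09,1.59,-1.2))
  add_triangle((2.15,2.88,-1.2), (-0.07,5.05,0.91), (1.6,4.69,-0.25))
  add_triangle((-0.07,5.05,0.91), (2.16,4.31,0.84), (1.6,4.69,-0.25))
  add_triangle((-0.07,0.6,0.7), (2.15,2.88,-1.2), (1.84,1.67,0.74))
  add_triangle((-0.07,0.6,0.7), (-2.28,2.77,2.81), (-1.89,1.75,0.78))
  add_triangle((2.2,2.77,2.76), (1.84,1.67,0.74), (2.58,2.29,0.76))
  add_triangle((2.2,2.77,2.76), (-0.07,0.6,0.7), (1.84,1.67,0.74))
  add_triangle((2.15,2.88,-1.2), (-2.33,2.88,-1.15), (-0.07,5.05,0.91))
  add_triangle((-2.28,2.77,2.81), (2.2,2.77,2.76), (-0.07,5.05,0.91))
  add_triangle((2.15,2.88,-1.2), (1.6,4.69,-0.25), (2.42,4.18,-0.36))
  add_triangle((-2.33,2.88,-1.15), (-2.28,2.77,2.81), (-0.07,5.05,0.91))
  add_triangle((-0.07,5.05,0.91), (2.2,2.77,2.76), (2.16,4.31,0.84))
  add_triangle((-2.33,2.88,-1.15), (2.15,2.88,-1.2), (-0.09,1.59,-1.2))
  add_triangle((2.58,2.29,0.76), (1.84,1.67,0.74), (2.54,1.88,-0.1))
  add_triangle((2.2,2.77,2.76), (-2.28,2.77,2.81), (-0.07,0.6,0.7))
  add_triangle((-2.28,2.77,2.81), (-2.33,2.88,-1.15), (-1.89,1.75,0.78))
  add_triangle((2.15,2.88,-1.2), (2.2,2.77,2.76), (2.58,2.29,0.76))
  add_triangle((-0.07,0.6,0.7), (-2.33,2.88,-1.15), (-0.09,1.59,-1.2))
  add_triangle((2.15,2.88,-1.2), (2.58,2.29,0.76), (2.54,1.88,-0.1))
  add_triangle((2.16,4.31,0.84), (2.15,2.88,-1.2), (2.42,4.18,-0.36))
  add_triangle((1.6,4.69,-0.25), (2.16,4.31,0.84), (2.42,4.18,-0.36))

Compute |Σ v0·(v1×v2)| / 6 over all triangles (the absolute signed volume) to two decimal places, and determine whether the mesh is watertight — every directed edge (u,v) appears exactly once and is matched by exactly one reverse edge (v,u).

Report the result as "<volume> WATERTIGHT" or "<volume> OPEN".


Per-triangle v0·(v1×v2)/6:
  t1: +2.1541
  t2: -0.5887
  t3: -0.5087
  t4: -0.7159
  t5: +0.3904
  t6: +2.1348
  t7: -0.6275
  t8: -0.1758
  t9: +0.0361
  t10: -0.2089
  t11: +6.3895
  t12: +8.6191
  t13: +0.6879
  t14: +7.6029
  t15: +4.1046
  t16: +1.1865
  t17: +0.0185
  t18: +0.1987
  t19: +0.8637
  t20: +1.5267
  t21: -0.6522
  t22: +0.6496
  t23: +0.1849
  t24: +0.9051
Σ = +34.1753 → |volume| = 34.18

Directed edges: 72 total, each appears once with its reverse present → watertight.

34.18 WATERTIGHT


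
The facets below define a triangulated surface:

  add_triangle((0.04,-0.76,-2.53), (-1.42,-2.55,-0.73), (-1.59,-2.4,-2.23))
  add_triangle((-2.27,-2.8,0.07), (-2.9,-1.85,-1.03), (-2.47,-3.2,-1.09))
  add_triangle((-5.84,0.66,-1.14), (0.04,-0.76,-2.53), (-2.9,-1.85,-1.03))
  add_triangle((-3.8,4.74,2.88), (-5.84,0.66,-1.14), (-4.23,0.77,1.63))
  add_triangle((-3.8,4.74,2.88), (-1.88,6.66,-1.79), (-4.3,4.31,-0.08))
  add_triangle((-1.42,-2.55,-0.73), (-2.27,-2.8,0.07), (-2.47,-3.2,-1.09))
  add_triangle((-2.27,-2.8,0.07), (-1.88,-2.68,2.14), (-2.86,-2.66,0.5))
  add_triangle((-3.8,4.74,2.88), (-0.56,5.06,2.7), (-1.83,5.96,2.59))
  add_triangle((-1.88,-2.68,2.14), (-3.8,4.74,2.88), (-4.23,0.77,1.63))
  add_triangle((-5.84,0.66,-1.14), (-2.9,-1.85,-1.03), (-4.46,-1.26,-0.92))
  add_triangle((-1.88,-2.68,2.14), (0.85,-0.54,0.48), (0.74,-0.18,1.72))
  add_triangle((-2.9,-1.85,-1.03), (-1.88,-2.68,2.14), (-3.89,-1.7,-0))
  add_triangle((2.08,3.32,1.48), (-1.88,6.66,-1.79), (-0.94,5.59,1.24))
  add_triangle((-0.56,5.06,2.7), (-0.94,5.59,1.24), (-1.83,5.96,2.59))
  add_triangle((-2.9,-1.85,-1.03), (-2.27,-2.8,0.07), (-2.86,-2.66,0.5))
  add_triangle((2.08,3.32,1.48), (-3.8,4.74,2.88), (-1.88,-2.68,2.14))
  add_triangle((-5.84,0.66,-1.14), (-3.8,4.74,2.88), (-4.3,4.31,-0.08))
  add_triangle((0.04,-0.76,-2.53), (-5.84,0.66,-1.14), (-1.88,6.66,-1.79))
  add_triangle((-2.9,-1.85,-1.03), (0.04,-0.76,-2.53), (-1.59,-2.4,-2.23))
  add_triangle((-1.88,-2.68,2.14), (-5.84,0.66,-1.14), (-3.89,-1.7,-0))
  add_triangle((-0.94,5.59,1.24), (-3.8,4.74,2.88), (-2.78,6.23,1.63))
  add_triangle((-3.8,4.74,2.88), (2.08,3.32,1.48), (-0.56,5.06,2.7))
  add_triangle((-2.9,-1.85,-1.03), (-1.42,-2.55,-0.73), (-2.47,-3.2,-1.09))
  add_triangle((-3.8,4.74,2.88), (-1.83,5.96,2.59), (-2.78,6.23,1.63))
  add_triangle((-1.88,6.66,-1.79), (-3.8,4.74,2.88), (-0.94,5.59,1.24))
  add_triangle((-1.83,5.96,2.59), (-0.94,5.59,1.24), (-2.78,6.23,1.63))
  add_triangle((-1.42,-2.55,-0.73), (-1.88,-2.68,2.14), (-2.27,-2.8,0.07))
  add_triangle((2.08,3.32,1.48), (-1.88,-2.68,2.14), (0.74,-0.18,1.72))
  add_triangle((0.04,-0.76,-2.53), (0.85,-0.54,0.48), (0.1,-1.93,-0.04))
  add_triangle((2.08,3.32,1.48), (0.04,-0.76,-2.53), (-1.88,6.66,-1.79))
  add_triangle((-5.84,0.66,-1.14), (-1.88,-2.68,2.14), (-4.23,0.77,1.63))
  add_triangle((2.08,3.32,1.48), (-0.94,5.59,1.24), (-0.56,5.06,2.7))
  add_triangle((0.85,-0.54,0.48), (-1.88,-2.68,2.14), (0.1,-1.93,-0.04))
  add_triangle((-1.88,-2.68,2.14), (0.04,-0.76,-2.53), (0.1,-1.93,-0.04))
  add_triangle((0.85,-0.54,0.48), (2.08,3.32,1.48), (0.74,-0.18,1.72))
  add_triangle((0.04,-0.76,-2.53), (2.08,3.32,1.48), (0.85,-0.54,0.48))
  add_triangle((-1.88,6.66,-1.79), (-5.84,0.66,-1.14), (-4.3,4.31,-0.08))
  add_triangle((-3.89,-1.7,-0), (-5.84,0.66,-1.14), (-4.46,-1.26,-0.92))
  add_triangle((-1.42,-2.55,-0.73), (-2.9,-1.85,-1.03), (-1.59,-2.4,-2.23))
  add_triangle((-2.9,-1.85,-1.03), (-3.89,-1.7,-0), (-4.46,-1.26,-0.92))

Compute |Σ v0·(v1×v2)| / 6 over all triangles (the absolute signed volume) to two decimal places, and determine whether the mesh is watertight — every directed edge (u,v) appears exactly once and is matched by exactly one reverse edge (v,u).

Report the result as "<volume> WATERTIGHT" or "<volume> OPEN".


Per-triangle v0·(v1×v2)/6:
  t1: +0.5529
  t2: +0.8269
  t3: +5.0382
  t4: +9.2740
  t5: +11.2700
  t6: +0.3074
  t7: +0.7398
  t8: +1.9766
  t9: +7.0564
  t10: +0.6918
  t11: +0.8463
  t12: +2.0494
  t13: +7.5046
  t14: +1.5603
  t15: +0.6366
  t16: +12.4060
  t17: +10.2944
  t18: +16.9727
  t19: +1.0717
  t20: +3.0831
  t21: -2.2574
  t22: -0.0814
  t23: +0.0081
  t24: +3.2155
  t25: +10.4360
  t26: +1.8551
  t27: +0.7346
  t28: +1.7737
  t29: +0.6649
  t30: +8.6976
  t31: +7.6261
  t32: +3.6762
  t33: +0.8995
  t34: +1.6323
  t35: +0.8436
  t36: +1.6466
  t37: +10.0621
  t38: +1.4066
  t39: +1.1722
  t40: +0.8077
Σ = +148.9793 → |volume| = 148.98

Directed edges: 120 total; 6 unmatched, e.g. (0.04,-0.76,-2.53)→(-1.42,-2.55,-0.73) → open.

148.98 OPEN


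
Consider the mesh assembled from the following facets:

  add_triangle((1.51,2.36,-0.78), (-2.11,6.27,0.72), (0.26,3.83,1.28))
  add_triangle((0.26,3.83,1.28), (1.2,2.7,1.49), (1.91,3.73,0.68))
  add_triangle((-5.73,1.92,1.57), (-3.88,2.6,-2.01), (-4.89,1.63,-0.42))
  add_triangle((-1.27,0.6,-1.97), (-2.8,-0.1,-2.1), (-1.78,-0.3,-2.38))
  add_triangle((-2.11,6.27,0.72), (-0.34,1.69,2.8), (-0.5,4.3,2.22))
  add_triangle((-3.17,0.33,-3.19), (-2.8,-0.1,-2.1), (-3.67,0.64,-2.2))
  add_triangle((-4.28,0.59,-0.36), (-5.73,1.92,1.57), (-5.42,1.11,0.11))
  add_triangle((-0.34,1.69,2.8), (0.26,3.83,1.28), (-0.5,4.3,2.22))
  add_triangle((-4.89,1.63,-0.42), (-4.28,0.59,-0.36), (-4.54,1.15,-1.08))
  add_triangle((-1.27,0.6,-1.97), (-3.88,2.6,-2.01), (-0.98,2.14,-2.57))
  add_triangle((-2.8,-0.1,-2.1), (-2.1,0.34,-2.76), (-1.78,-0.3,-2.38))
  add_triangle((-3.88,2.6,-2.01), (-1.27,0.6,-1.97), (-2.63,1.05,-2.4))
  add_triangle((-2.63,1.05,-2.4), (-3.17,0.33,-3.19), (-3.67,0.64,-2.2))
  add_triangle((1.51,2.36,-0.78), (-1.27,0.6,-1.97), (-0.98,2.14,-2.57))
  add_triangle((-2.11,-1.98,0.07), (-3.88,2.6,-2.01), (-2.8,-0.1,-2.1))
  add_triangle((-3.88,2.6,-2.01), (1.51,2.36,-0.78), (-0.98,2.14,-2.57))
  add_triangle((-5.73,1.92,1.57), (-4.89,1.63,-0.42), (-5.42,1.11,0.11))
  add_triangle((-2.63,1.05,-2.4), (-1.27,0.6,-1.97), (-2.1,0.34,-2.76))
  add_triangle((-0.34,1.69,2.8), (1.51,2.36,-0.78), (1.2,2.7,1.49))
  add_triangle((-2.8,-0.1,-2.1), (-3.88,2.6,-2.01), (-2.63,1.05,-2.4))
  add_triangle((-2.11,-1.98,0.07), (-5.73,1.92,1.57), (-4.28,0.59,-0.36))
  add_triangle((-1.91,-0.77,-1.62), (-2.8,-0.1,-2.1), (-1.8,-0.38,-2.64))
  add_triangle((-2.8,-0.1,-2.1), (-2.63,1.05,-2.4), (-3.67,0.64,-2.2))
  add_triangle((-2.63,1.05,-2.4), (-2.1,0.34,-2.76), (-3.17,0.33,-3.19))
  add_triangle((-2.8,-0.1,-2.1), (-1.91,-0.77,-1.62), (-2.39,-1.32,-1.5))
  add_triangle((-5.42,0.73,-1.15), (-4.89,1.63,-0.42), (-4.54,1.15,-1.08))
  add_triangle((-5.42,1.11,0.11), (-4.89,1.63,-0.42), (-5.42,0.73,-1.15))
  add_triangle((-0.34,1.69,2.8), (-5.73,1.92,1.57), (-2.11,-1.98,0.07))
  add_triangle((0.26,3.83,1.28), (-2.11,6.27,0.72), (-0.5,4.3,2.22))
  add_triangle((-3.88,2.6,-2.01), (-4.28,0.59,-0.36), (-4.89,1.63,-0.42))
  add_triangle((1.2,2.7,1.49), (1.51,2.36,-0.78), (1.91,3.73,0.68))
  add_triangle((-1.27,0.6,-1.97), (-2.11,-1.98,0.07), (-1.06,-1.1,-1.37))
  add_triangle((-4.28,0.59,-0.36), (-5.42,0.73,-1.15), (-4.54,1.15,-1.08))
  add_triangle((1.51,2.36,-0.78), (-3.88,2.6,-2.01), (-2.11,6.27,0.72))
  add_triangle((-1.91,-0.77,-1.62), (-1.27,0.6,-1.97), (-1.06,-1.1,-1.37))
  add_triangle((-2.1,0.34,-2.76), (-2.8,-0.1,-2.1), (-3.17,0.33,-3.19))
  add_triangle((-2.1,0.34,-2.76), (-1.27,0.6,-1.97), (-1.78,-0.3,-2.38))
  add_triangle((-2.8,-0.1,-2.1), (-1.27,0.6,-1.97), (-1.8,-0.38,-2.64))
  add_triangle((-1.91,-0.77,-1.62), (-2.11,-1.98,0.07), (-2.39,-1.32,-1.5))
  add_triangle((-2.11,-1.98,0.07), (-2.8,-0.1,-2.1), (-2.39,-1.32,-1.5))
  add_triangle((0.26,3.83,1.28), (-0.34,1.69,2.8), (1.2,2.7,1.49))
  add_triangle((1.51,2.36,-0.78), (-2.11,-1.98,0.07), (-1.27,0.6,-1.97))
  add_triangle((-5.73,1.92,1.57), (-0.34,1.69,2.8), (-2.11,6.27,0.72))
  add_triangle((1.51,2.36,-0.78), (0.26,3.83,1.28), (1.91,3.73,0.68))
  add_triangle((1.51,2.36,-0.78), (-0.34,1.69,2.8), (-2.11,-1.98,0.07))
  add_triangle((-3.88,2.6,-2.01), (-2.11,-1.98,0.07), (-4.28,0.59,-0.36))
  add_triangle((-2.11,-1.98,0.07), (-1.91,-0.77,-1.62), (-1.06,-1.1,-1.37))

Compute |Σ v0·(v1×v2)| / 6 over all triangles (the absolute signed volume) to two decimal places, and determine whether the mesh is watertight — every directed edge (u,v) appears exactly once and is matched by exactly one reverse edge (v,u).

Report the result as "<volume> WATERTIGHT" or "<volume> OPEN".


62.80 OPEN

Per-triangle v0·(v1×v2)/6:
  t1: +3.7242
  t2: +0.9892
  t3: +2.2097
  t4: -0.4270
  t5: +2.1664
  t6: +0.4066
  t7: +0.0749
  t8: +0.9026
  t9: -0.4728
  t10: +1.5933
  t11: +0.3331
  t12: +0.4360
  t13: +0.5787
  t14: +0.4253
  t15: +2.9118
  t16: +2.9983
  t17: +1.1755
  t18: +0.2116
  t19: -0.6350
  t20: +1.0268
  t21: +3.5234
  t22: +0.3948
  t23: -0.4488
  t24: +0.2810
  t25: +0.2038
  t26: +0.4028
  t27: +0.8936
  t28: +6.1812
  t29: +1.9625
  t30: +1.1352
  t31: +0.0497
  t32: -0.9599
  t33: -0.2681
  t34: +8.8592
  t35: +0.3579
  t36: +0.0877
  t37: +0.0675
  t38: +0.5384
  t39: -0.0215
  t40: +0.6921
  t41: +1.6212
  t42: -0.2074
  t43: +14.1670
  t44: +1.1709
  t45: -1.4405
  t46: +2.3627
  t47: +0.5675
Σ = +62.8040 → |volume| = 62.80

Directed edges: 141 total; 9 unmatched, e.g. (-5.73,1.92,1.57)→(-3.88,2.6,-2.01) → open.


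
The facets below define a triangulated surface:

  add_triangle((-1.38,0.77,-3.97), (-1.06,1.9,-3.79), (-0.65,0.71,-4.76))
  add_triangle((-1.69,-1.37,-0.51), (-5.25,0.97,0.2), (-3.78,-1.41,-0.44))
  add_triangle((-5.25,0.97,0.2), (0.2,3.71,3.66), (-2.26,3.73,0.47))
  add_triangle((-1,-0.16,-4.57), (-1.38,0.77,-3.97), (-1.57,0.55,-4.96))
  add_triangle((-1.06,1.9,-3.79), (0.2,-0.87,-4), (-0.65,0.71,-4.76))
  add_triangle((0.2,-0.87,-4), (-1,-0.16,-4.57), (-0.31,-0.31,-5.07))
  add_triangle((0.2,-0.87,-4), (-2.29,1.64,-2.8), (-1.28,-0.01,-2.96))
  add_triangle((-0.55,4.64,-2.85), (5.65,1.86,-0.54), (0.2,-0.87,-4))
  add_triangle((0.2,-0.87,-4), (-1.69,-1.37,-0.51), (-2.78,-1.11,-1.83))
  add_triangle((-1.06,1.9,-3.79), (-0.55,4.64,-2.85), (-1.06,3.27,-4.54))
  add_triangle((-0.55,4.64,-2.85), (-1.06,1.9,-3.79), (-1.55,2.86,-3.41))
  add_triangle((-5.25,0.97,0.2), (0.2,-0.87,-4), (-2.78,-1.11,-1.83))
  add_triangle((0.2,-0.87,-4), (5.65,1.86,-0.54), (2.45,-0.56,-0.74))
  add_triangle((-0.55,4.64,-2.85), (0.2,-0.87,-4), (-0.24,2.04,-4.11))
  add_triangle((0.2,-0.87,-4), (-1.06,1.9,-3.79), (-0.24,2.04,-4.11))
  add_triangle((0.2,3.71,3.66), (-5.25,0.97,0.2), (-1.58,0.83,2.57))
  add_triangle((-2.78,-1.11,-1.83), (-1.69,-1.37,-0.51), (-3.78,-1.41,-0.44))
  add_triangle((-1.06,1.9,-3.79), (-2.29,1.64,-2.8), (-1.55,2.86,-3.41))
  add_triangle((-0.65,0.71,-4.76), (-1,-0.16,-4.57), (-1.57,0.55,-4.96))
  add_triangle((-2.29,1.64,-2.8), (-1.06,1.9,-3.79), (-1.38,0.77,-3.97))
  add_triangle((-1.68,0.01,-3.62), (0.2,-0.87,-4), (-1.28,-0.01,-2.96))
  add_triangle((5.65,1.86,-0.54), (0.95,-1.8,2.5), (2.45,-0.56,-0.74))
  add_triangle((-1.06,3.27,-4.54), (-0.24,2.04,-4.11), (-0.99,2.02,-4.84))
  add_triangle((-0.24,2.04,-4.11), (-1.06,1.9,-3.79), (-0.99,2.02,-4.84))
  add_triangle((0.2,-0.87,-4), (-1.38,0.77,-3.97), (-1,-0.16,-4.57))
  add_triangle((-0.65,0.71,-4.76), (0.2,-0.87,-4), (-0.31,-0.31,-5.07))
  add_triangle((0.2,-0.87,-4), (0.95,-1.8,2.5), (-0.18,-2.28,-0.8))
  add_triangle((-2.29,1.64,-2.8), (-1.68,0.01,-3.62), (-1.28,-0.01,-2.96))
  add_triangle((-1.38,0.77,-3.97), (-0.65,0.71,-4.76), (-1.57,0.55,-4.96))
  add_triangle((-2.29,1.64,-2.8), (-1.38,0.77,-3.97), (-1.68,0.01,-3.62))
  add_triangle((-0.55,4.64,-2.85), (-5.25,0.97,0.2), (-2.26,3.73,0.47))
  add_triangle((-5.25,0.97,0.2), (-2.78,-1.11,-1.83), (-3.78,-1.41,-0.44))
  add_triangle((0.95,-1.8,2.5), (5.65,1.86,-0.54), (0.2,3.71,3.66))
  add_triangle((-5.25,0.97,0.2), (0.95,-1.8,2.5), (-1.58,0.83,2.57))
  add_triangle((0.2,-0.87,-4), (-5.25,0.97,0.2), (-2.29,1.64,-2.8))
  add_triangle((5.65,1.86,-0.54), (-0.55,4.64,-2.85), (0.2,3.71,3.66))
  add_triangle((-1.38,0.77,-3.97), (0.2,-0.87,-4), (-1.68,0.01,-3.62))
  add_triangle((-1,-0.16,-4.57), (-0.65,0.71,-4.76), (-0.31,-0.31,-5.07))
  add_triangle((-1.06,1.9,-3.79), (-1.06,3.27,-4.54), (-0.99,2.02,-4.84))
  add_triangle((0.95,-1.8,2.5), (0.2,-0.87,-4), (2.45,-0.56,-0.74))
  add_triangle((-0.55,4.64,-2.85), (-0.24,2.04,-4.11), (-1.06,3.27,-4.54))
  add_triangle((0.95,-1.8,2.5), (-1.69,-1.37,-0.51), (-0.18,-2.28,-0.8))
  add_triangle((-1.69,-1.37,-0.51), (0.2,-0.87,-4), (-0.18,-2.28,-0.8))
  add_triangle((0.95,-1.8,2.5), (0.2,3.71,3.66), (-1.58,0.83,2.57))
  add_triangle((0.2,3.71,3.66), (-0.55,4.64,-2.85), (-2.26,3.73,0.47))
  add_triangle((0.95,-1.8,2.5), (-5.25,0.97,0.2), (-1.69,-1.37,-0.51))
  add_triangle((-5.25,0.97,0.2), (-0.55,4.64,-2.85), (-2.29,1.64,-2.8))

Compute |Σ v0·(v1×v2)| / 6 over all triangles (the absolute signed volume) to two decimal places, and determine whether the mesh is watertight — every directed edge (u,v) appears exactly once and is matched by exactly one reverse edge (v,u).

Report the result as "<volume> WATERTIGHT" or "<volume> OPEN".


167.15 OPEN

Per-triangle v0·(v1×v2)/6:
  t1: +0.8107
  t2: -0.2000
  t3: +9.3715
  t4: -0.0537
  t5: +0.1590
  t6: +0.3359
  t7: -1.1143
  t8: +20.6304
  t9: +1.5960
  t10: +0.2703
  t11: +1.3891
  t12: +4.2608
  t13: +4.6770
  t14: +0.2077
  t15: +1.6348
  t16: +6.5018
  t17: +0.6875
  t18: +1.0061
  t19: +0.5394
  t20: +1.2017
  t21: -0.0273
  t22: +4.3403
  t23: +0.7008
  t24: -0.2288
  t25: -0.4602
  t26: +0.1864
  t27: +1.8530
  t28: -0.0814
  t29: +0.2521
  t30: +0.9090
  t31: +9.8456
  t32: +2.7418
  t33: +16.2101
  t34: +4.7616
  t35: +6.3556
  t36: +26.6630
  t37: +1.1875
  t38: +0.5733
  t39: +0.2822
  t40: +3.4843
  t41: +1.4891
  t42: +1.8702
  t43: +2.2239
  t44: +5.4293
  t45: +9.7149
  t46: +4.5496
  t47: +8.4085
Σ = +167.1463 → |volume| = 167.15

Directed edges: 141 total; 3 unmatched, e.g. (-1.55,2.86,-3.41)→(-0.55,4.64,-2.85) → open.


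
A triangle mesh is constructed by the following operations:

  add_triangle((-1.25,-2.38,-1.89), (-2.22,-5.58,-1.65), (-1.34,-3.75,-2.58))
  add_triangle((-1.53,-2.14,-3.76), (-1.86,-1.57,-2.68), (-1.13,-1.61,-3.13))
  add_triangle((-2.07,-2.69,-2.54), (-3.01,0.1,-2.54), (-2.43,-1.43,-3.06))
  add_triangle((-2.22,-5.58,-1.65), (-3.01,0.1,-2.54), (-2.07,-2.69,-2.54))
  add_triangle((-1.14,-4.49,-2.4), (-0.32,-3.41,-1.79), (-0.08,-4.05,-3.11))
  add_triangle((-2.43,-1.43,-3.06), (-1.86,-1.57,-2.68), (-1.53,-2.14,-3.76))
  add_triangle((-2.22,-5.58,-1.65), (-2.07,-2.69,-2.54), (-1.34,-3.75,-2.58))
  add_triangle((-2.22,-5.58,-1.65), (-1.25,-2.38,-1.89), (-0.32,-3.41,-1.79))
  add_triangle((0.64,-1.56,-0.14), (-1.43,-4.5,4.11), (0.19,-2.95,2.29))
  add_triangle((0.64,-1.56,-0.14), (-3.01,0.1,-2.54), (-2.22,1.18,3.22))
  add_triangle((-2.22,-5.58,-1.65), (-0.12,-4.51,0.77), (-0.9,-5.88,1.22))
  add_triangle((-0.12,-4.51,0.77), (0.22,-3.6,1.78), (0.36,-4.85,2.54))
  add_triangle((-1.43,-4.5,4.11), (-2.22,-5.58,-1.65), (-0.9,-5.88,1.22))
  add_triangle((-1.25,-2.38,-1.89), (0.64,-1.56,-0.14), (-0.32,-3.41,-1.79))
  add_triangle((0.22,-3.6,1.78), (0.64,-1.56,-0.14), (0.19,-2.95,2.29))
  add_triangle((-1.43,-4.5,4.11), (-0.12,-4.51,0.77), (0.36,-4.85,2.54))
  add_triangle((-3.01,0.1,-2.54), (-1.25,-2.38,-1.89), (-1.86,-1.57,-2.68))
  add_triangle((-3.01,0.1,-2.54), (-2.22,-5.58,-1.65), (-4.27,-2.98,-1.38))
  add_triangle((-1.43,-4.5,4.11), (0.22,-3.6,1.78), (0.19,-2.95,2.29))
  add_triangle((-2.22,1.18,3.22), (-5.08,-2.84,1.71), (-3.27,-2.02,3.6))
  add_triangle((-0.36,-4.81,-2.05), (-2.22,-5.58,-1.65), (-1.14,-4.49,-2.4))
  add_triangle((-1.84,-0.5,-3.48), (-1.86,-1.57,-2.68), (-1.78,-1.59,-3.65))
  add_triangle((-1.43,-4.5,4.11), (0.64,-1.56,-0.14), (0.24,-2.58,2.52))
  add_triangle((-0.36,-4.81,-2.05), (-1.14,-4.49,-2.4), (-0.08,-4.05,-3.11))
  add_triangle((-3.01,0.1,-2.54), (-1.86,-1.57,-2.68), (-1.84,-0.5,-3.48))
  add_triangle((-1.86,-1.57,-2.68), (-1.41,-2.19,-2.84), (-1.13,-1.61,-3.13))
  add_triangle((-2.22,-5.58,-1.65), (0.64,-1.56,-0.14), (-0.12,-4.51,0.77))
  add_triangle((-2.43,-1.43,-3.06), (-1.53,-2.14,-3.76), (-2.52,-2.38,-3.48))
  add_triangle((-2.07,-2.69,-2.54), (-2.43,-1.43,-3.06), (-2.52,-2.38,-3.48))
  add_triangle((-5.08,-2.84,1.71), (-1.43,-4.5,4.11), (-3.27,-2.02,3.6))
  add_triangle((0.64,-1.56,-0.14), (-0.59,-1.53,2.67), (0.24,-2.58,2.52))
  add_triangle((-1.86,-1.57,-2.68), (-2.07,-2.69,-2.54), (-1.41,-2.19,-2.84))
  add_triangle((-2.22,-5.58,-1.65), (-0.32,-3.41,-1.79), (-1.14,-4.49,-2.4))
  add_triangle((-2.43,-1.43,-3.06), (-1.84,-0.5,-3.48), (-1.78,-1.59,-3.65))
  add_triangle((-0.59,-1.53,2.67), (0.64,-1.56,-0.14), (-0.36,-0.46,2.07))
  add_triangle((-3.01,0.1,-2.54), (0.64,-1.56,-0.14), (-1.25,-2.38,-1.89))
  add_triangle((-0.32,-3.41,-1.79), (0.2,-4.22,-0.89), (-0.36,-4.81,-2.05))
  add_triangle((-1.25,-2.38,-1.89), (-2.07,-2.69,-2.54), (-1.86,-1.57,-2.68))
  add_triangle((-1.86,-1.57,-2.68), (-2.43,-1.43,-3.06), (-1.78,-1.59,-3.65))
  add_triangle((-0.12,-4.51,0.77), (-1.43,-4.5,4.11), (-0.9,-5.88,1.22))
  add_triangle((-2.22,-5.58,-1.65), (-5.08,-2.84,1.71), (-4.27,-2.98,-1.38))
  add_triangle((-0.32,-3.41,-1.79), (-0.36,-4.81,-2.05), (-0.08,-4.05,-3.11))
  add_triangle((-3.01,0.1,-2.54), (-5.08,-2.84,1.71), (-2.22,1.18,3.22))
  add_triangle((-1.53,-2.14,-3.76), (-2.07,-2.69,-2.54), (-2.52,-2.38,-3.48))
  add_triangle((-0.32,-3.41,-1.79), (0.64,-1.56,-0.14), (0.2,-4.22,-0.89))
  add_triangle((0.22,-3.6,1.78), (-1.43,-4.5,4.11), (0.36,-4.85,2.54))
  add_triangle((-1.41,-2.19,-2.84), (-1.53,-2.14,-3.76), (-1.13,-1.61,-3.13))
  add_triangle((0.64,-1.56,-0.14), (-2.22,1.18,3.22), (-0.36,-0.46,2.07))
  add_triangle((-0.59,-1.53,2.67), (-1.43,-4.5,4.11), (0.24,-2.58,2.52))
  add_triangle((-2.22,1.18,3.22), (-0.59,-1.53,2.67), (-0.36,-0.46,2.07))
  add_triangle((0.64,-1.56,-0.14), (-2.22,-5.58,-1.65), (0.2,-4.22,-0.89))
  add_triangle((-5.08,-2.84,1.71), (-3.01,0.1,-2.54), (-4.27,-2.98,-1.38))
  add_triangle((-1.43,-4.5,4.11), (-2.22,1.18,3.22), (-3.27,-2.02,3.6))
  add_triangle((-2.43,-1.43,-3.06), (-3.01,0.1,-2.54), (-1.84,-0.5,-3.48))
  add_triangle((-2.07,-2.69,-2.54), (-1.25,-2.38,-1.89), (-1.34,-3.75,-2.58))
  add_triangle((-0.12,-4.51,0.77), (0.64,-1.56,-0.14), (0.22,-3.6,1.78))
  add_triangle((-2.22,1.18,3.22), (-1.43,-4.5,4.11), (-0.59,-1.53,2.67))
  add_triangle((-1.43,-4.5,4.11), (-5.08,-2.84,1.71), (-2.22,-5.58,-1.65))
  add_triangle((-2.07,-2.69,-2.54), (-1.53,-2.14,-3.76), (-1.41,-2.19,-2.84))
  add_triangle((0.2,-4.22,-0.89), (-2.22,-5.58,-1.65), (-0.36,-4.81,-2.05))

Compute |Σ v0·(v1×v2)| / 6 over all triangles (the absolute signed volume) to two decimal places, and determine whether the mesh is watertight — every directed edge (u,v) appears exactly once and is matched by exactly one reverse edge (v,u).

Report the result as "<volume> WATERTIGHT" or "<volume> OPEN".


Per-triangle v0·(v1×v2)/6:
  t1: -0.5823
  t2: +0.0786
  t3: +0.7959
  t4: +2.5589
  t5: -0.4093
  t6: -0.1834
  t7: +1.6144
  t8: +1.3640
  t9: -0.9788
  t10: -3.5543
  t11: +1.7911
  t12: -0.0220
  t13: +6.2914
  t14: -0.1098
  t15: +0.2770
  t16: +2.9145
  t17: -0.6653
  t18: +5.9560
  t19: +0.8615
  t20: +5.5249
  t21: +1.1721
  t22: -0.3768
  t23: +1.3832
  t24: +0.9789
  t25: -1.2651
  t26: -0.3011
  t27: +1.9660
  t28: +0.5121
  t29: +0.2070
  t30: +7.2410
  t31: -0.2737
  t32: -0.3734
  t33: -0.5640
  t34: +0.5880
  t35: +0.2679
  t36: +0.1814
  t37: +0.0920
  t38: +0.2078
  t39: +0.1970
  t40: +1.6548
  t41: +9.1465
  t42: -0.1321
  t43: +11.0159
  t44: +0.6015
  t45: +0.3623
  t46: -0.2172
  t47: +0.0243
  t48: -0.5086
  t49: +1.0243
  t50: +0.6186
  t51: +0.1419
  t52: +6.0360
  t53: +5.0553
  t54: +1.1765
  t55: +0.0029
  t56: +0.6934
  t57: +2.1422
  t58: +20.8412
  t59: +0.1742
  t60: +1.6139
Σ = +96.8314 → |volume| = 96.83

Directed edges: 180 total, each appears once with its reverse present → watertight.

96.83 WATERTIGHT


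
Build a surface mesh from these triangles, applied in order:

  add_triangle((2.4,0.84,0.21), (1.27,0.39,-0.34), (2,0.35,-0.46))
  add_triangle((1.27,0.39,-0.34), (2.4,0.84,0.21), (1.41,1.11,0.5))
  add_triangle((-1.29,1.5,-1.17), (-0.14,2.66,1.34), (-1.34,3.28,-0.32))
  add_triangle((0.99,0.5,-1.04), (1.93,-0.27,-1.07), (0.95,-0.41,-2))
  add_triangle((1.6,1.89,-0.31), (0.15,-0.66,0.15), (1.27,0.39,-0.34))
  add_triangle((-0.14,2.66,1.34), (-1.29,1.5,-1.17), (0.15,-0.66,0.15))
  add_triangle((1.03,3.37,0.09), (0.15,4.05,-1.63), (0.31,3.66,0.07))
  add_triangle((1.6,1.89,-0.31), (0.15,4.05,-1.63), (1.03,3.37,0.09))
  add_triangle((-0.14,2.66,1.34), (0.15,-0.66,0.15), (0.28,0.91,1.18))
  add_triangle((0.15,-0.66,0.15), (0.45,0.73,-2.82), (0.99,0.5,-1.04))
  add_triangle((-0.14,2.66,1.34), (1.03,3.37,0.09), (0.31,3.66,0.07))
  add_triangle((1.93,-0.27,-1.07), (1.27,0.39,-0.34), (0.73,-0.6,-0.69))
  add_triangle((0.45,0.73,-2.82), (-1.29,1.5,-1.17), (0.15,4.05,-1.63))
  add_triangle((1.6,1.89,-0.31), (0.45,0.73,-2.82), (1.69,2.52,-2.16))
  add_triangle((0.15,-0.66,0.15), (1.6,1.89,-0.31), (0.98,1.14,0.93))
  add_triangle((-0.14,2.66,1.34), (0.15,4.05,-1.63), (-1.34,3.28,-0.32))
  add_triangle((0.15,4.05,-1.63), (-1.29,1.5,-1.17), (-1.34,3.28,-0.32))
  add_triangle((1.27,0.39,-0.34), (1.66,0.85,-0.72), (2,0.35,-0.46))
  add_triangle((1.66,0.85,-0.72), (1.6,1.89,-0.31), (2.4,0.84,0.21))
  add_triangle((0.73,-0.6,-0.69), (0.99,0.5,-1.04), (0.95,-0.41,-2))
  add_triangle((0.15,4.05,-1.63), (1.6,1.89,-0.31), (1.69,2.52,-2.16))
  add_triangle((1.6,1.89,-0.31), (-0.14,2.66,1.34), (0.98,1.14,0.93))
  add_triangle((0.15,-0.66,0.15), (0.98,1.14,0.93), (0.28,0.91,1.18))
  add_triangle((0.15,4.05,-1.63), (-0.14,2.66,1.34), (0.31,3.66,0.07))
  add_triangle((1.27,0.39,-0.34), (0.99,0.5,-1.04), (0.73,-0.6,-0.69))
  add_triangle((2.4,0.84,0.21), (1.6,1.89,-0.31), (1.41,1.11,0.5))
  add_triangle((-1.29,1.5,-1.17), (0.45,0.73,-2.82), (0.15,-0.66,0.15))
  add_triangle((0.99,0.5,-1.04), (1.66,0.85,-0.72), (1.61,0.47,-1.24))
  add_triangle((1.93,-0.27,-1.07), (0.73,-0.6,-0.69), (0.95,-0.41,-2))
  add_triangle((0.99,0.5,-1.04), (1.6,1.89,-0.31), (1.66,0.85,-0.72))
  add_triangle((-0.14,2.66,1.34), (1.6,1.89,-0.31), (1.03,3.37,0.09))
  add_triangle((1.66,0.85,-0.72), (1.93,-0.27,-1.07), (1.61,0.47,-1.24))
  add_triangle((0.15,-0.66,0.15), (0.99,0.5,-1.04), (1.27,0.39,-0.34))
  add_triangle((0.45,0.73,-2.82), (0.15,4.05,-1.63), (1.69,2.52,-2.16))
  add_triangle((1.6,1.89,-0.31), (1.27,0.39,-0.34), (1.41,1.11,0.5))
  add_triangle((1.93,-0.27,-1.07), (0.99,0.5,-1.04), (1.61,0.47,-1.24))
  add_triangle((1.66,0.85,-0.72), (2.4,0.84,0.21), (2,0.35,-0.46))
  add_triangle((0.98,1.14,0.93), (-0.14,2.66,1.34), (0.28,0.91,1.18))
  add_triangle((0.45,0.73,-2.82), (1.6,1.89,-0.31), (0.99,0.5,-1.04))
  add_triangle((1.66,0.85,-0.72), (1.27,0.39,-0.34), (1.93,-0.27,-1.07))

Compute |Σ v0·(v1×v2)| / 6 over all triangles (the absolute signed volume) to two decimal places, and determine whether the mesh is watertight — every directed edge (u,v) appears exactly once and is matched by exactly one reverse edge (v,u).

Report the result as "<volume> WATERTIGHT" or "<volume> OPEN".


18.49 WATERTIGHT

Per-triangle v0·(v1×v2)/6:
  t1: -0.0493
  t2: -0.1030
  t3: +0.0624
  t4: +0.3464
  t5: +0.0740
  t6: +0.1606
  t7: +0.7725
  t8: +1.2183
  t9: +0.0333
  t10: +0.2594
  t11: +0.5912
  t12: +0.0062
  t13: +2.4561
  t14: +0.2847
  t15: +0.2492
  t16: +2.2170
  t17: +1.4670
  t18: -0.0100
  t19: +0.4119
  t20: -0.1714
  t21: +1.6690
  t22: +0.8499
  t23: +0.1253
  t24: +0.5323
  t25: -0.1557
  t26: +0.3113
  t27: +0.3333
  t28: +0.0588
  t29: +0.2105
  t30: +0.1801
  t31: +0.5357
  t32: +0.1657
  t33: +0.1079
  t34: +2.3955
  t35: -0.2428
  t36: +0.0385
  t37: +0.1895
  t38: +0.2810
  t39: +0.5327
  t40: +0.0902
Σ = +18.4852 → |volume| = 18.49

Directed edges: 120 total, each appears once with its reverse present → watertight.


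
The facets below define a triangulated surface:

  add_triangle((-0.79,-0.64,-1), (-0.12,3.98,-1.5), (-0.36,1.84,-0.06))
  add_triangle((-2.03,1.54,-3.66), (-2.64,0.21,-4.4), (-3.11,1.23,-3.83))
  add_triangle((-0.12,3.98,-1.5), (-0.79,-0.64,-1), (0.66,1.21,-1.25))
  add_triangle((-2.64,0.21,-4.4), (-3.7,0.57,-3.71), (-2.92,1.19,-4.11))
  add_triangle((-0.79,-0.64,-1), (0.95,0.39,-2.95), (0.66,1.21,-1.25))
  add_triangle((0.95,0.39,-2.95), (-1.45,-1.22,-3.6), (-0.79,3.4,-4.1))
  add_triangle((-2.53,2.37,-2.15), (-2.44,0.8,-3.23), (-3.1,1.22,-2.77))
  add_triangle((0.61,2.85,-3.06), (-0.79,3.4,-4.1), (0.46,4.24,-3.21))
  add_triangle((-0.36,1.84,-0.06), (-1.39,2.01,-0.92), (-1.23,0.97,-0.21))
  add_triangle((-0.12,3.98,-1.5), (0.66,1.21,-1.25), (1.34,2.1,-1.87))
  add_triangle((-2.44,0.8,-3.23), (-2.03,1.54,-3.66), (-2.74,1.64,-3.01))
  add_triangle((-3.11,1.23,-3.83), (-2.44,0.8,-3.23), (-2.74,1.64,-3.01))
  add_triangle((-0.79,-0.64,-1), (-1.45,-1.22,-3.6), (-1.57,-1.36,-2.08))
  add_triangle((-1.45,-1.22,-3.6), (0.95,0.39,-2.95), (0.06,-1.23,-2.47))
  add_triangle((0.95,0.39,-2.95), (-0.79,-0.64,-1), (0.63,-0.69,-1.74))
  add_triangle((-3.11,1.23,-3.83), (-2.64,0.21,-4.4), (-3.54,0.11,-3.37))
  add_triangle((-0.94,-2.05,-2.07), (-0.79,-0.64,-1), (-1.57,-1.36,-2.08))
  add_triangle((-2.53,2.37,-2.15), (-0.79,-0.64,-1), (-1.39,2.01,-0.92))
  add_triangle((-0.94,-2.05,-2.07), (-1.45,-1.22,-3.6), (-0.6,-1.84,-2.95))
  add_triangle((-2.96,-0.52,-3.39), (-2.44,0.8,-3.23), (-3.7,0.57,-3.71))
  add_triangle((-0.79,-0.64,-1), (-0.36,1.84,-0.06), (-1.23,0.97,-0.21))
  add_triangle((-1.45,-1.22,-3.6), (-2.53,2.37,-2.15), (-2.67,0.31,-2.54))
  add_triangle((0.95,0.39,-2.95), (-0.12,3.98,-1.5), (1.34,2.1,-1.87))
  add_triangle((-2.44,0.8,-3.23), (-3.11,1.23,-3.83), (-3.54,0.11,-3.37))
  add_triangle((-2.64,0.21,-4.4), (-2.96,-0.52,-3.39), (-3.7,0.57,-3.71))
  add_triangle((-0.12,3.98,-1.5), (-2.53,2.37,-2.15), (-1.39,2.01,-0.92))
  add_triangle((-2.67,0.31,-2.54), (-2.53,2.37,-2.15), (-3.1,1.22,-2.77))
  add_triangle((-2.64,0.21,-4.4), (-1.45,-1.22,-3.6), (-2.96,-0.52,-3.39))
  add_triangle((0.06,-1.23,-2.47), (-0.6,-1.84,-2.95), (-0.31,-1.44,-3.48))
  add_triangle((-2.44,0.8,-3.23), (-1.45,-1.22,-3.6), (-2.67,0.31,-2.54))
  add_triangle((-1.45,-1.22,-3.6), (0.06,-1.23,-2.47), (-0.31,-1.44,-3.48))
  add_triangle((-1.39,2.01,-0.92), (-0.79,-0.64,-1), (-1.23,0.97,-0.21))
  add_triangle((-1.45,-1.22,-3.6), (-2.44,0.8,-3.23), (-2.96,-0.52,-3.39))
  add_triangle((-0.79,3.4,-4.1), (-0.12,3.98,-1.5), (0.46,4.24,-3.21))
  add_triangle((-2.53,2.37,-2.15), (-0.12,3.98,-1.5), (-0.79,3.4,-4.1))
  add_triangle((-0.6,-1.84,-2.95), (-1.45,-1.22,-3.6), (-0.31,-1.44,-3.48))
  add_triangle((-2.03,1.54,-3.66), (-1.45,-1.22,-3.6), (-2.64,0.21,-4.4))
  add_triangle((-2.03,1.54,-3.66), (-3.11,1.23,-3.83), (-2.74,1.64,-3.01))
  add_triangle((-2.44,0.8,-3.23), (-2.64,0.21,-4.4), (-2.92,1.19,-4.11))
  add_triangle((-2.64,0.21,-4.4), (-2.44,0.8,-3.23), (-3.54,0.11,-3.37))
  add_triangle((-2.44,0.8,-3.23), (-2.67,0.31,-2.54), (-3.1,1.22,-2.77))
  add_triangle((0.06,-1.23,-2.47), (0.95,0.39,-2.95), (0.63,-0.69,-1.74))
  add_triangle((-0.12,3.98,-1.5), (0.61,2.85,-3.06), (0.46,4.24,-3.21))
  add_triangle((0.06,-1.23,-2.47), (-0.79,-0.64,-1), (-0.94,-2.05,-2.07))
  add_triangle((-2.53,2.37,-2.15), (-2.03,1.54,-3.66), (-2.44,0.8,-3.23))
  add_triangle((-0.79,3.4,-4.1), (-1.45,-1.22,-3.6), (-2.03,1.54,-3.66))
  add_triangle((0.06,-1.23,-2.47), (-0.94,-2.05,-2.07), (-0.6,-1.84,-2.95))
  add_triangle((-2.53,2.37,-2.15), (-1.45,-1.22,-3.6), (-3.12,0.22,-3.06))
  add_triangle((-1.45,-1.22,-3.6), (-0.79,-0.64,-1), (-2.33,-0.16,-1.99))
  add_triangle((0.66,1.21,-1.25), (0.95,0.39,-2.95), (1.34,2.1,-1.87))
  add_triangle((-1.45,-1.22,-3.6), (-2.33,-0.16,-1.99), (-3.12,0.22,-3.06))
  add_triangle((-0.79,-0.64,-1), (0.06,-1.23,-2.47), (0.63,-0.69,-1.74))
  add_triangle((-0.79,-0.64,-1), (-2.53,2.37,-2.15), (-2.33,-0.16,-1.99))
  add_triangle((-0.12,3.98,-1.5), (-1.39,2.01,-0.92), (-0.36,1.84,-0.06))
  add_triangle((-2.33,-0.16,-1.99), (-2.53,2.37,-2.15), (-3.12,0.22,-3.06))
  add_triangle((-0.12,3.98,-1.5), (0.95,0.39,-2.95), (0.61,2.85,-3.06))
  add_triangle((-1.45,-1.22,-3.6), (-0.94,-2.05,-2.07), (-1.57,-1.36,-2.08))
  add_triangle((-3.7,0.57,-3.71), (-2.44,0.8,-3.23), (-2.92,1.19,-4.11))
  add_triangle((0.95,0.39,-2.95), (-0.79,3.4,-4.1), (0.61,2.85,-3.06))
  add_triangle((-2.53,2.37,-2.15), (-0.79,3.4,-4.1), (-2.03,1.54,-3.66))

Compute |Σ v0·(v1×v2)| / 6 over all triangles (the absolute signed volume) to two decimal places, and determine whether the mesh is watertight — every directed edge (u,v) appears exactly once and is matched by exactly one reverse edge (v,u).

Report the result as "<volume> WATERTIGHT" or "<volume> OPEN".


31.56 WATERTIGHT

Per-triangle v0·(v1×v2)/6:
  t1: -0.5908
  t2: +0.9405
  t3: -0.9997
  t4: +0.9435
  t5: -0.4735
  t6: +5.4262
  t7: +0.7362
  t8: +1.0633
  t9: +0.2180
  t10: -0.2408
  t11: -0.5128
  t12: -0.0338
  t13: +0.0199
  t14: +1.3837
  t15: -0.5295
  t16: +1.1960
  t17: +0.0055
  t18: +0.0539
  t19: +0.5295
  t20: -0.5819
  t21: -0.2756
  t22: -1.8930
  t23: +1.9212
  t24: -0.2352
  t25: +1.0038
  t26: +0.8433
  t27: -0.0672
  t28: +1.3001
  t29: +0.1413
  t30: +1.0721
  t31: -0.0924
  t32: +0.3388
  t33: -1.3829
  t34: +1.8342
  t35: +4.0235
  t36: +0.4584
  t37: +0.8803
  t38: +0.4737
  t39: -0.1508
  t40: -0.7377
  t41: +0.3890
  t42: +0.3860
  t43: -0.0302
  t44: -0.2838
  t45: +1.0358
  t46: +3.0342
  t47: +0.1306
  t48: +2.2542
  t49: +0.3957
  t50: -0.1445
  t51: +0.5702
  t52: -0.0248
  t53: -0.3189
  t54: +0.5914
  t55: +0.3923
  t56: -0.0270
  t57: +0.5507
  t58: -0.0484
  t59: +2.0098
  t60: +2.6930
Σ = +31.5649 → |volume| = 31.56

Directed edges: 180 total, each appears once with its reverse present → watertight.


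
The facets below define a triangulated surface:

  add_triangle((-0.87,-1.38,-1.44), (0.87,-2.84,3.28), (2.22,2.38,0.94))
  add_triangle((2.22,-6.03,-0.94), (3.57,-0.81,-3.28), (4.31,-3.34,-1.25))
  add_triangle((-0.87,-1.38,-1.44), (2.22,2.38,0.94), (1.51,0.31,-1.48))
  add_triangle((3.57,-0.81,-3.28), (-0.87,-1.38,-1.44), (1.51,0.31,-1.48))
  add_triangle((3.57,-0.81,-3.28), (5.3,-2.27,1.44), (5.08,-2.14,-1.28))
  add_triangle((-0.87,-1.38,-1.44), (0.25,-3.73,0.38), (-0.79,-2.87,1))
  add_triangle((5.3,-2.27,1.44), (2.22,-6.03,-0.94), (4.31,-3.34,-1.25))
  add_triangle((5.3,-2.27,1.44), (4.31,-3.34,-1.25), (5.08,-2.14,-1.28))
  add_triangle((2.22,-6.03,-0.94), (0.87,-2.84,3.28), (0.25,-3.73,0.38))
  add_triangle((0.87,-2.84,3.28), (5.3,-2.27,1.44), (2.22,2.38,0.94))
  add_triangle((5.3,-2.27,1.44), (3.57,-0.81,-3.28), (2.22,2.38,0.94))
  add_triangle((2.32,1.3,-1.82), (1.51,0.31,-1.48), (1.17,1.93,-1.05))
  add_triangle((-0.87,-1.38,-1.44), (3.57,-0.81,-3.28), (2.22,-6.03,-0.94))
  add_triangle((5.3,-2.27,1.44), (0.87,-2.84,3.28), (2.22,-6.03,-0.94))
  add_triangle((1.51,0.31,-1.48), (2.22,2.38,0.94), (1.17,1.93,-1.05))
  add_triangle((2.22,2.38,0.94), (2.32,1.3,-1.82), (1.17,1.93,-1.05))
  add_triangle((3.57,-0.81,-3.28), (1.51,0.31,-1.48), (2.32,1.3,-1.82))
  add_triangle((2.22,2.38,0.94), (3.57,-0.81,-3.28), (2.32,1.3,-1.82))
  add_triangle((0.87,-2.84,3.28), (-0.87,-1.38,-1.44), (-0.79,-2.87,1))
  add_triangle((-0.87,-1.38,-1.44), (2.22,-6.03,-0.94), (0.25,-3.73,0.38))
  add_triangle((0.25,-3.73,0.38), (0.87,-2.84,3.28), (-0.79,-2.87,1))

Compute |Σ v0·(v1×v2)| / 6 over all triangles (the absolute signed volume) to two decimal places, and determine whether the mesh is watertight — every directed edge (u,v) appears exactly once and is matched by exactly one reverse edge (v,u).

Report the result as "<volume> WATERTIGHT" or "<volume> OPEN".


Per-triangle v0·(v1×v2)/6:
  t1: -1.9777
  t2: +7.3650
  t3: +0.1682
  t4: +0.9565
  t5: +1.5553
  t6: +1.3887
  t7: +8.8256
  t8: +3.5872
  t9: +4.0327
  t10: +9.6892
  t11: +12.7183
  t12: +0.1730
  t13: +8.3953
  t14: +17.0189
  t15: -1.2782
  t16: +1.3794
  t17: +0.2217
  t18: +2.7035
  t19: -0.9806
  t20: +2.7143
  t21: +2.1254
Σ = +80.7816 → |volume| = 80.78

Directed edges: 63 total; 3 unmatched, e.g. (3.57,-0.81,-3.28)→(4.31,-3.34,-1.25) → open.

80.78 OPEN
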